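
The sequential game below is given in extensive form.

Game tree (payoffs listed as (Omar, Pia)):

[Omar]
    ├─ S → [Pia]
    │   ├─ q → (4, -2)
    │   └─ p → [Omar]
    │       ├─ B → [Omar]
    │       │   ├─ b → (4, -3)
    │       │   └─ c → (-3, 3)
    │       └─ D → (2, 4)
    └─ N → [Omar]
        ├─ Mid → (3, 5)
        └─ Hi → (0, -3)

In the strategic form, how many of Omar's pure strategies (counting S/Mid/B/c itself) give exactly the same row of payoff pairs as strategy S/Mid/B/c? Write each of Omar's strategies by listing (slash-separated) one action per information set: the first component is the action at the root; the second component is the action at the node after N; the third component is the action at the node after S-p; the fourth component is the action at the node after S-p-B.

Row for S/Mid/B/c (columns q, p): (4,-2) (-3,3).
Under S/Mid/B/c, Omar's choice at the node after N can never be reached regardless of what Pia does, so varying those choices leaves every outcome unchanged.
Holding the reachable choices fixed and varying the unreachable one freely already gives 2 equivalent strategies.
No other strategy reproduces this row, so those 2 are the full class: S/Mid/B/c, S/Hi/B/c.

2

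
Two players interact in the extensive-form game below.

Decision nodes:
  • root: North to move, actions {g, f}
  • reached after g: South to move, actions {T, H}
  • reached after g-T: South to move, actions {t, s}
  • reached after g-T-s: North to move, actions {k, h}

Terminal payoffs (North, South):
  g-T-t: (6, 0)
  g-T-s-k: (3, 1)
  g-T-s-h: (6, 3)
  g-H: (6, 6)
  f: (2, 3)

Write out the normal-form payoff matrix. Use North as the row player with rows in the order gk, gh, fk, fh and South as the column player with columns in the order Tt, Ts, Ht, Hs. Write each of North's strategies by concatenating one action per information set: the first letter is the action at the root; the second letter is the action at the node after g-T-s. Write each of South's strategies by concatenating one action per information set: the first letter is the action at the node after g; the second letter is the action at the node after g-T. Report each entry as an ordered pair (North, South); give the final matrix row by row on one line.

gk: (6,0) (3,1) (6,6) (6,6) | gh: (6,0) (6,3) (6,6) (6,6) | fk: (2,3) (2,3) (2,3) (2,3) | fh: (2,3) (2,3) (2,3) (2,3)

           Tt       Ts       Ht       Hs
  gk    (6,0)    (3,1)    (6,6)    (6,6)
  gh    (6,0)    (6,3)    (6,6)    (6,6)
  fk    (2,3)    (2,3)    (2,3)    (2,3)
  fh    (2,3)    (2,3)    (2,3)    (2,3)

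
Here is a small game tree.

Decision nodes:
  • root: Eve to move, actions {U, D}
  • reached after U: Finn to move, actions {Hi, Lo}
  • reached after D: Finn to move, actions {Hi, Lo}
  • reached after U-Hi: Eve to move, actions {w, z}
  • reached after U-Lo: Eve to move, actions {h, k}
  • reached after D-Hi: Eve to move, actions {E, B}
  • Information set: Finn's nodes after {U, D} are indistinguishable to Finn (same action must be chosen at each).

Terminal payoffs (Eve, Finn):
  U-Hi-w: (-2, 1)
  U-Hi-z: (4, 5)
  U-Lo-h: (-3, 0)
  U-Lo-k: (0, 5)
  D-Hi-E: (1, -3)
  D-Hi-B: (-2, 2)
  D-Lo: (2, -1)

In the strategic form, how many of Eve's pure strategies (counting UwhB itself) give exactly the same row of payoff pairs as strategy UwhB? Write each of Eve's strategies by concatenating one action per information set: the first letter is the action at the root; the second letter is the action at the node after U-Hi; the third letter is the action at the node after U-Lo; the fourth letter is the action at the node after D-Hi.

Row for UwhB (columns Hi, Lo): (-2,1) (-3,0).
Under UwhB, Eve's choice at the node after D-Hi can never be reached regardless of what Finn does, so varying those choices leaves every outcome unchanged.
Holding the reachable choices fixed and varying the unreachable one freely already gives 2 equivalent strategies.
No other strategy reproduces this row, so those 2 are the full class: UwhE, UwhB.

2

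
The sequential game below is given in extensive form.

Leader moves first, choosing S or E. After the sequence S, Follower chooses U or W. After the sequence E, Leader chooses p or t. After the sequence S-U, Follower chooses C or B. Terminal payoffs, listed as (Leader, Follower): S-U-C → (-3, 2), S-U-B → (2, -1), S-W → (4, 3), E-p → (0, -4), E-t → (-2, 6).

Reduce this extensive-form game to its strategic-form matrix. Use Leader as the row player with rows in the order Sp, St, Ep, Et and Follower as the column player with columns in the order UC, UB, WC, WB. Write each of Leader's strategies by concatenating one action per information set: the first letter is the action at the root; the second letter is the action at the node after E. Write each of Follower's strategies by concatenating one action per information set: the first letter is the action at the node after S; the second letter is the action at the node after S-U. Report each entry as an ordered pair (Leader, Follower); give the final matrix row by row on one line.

Sp: (-3,2) (2,-1) (4,3) (4,3) | St: (-3,2) (2,-1) (4,3) (4,3) | Ep: (0,-4) (0,-4) (0,-4) (0,-4) | Et: (-2,6) (-2,6) (-2,6) (-2,6)

           UC       UB       WC       WB
  Sp   (-3,2)   (2,-1)    (4,3)    (4,3)
  St   (-3,2)   (2,-1)    (4,3)    (4,3)
  Ep   (0,-4)   (0,-4)   (0,-4)   (0,-4)
  Et   (-2,6)   (-2,6)   (-2,6)   (-2,6)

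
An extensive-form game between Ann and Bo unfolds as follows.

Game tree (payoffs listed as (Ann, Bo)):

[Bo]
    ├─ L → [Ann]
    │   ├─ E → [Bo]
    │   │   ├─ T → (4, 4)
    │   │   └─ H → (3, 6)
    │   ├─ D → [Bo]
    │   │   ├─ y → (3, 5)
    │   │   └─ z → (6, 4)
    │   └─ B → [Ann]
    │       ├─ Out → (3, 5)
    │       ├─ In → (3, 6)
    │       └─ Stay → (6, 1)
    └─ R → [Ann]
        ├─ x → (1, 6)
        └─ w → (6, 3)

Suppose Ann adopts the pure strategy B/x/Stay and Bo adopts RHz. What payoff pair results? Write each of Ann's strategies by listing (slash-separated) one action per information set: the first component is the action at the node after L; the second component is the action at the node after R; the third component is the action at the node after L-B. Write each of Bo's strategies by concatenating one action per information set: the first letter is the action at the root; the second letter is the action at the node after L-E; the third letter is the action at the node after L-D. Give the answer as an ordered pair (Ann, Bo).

(1, 6)

Trace the play path from the root:
  Bo plays R
  Ann plays x at [R]
→ terminal payoff (1, 6).
(Ann's choice at the node after L is never reached on this path, so it doesn't affect the outcome.)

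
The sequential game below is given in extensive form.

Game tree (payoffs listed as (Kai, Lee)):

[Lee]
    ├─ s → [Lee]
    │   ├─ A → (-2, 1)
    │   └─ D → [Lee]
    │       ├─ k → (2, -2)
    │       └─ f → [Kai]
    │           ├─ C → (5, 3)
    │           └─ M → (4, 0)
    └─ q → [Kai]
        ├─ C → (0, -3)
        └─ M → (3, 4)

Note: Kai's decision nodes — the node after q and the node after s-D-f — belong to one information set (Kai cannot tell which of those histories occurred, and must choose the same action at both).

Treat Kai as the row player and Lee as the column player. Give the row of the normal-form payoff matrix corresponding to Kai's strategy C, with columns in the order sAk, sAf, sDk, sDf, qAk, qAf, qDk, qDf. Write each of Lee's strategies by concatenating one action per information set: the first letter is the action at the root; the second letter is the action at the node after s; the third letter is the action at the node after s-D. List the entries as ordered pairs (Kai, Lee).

(-2,1) (-2,1) (2,-2) (5,3) (0,-3) (0,-3) (0,-3) (0,-3)

vs sAk: Lee plays s → Lee plays A at [s] → (-2, 1)
vs sAf: Lee plays s → Lee plays A at [s] → (-2, 1)
vs sDk: Lee plays s → Lee plays D at [s] → Lee plays k at [s-D] → (2, -2)
vs sDf: Lee plays s → Lee plays D at [s] → Lee plays f at [s-D] → Kai plays C at [s-D-f] → (5, 3)
vs qAk: Lee plays q → Kai plays C at [q] → (0, -3)
vs qAf: Lee plays q → Kai plays C at [q] → (0, -3)
vs qDk: Lee plays q → Kai plays C at [q] → (0, -3)
vs qDf: Lee plays q → Kai plays C at [q] → (0, -3)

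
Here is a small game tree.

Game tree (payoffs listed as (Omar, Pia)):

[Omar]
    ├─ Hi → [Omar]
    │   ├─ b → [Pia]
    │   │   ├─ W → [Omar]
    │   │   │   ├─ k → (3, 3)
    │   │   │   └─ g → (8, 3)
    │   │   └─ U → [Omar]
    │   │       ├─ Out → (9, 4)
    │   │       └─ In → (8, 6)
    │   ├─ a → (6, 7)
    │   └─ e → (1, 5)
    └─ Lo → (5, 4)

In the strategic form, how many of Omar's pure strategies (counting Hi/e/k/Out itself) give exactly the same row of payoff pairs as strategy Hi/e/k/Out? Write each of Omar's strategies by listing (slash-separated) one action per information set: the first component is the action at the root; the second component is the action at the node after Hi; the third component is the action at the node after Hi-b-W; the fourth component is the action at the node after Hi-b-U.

4

Row for Hi/e/k/Out (columns W, U): (1,5) (1,5).
Under Hi/e/k/Out, Omar's choice at the node after Hi-b-W and at the node after Hi-b-U can never be reached regardless of what Pia does, so varying those choices leaves every outcome unchanged.
Holding the reachable choices fixed and varying the unreachable ones freely already gives 2 × 2 = 4 equivalent strategies.
No other strategy reproduces this row, so those 4 are the full class: Hi/e/k/Out, Hi/e/k/In, Hi/e/g/Out, Hi/e/g/In.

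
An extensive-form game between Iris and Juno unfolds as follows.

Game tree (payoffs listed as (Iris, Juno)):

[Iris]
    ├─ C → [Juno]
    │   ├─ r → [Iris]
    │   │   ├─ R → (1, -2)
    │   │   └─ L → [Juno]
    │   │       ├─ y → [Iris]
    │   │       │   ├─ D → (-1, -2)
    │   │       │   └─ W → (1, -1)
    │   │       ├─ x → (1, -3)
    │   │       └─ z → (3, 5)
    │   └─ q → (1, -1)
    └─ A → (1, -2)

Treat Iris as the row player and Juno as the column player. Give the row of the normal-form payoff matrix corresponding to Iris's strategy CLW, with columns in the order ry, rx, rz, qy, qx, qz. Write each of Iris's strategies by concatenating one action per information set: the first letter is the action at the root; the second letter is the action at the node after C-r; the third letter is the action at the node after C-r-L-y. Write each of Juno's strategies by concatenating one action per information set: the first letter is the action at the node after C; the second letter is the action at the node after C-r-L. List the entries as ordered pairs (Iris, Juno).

vs ry: Iris plays C → Juno plays r at [C] → Iris plays L at [C-r] → Juno plays y at [C-r-L] → Iris plays W at [C-r-L-y] → (1, -1)
vs rx: Iris plays C → Juno plays r at [C] → Iris plays L at [C-r] → Juno plays x at [C-r-L] → (1, -3)
vs rz: Iris plays C → Juno plays r at [C] → Iris plays L at [C-r] → Juno plays z at [C-r-L] → (3, 5)
vs qy: Iris plays C → Juno plays q at [C] → (1, -1)
vs qx: Iris plays C → Juno plays q at [C] → (1, -1)
vs qz: Iris plays C → Juno plays q at [C] → (1, -1)

(1,-1) (1,-3) (3,5) (1,-1) (1,-1) (1,-1)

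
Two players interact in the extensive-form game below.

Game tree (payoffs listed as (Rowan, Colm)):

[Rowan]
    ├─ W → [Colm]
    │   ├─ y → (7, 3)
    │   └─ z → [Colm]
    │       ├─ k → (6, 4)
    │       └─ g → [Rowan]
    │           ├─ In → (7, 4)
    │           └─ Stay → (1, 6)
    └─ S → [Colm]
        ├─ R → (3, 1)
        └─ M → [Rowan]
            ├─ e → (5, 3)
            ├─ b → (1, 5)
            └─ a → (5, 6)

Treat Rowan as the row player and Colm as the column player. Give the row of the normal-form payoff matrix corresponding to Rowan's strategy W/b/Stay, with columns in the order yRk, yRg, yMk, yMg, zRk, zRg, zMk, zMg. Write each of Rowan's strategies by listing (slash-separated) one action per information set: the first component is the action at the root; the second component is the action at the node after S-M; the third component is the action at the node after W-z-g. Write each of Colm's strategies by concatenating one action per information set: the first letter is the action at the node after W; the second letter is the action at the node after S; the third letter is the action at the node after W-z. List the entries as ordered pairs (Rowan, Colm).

(7,3) (7,3) (7,3) (7,3) (6,4) (1,6) (6,4) (1,6)

vs yRk: Rowan plays W → Colm plays y at [W] → (7, 3)
vs yRg: Rowan plays W → Colm plays y at [W] → (7, 3)
vs yMk: Rowan plays W → Colm plays y at [W] → (7, 3)
vs yMg: Rowan plays W → Colm plays y at [W] → (7, 3)
vs zRk: Rowan plays W → Colm plays z at [W] → Colm plays k at [W-z] → (6, 4)
vs zRg: Rowan plays W → Colm plays z at [W] → Colm plays g at [W-z] → Rowan plays Stay at [W-z-g] → (1, 6)
vs zMk: Rowan plays W → Colm plays z at [W] → Colm plays k at [W-z] → (6, 4)
vs zMg: Rowan plays W → Colm plays z at [W] → Colm plays g at [W-z] → Rowan plays Stay at [W-z-g] → (1, 6)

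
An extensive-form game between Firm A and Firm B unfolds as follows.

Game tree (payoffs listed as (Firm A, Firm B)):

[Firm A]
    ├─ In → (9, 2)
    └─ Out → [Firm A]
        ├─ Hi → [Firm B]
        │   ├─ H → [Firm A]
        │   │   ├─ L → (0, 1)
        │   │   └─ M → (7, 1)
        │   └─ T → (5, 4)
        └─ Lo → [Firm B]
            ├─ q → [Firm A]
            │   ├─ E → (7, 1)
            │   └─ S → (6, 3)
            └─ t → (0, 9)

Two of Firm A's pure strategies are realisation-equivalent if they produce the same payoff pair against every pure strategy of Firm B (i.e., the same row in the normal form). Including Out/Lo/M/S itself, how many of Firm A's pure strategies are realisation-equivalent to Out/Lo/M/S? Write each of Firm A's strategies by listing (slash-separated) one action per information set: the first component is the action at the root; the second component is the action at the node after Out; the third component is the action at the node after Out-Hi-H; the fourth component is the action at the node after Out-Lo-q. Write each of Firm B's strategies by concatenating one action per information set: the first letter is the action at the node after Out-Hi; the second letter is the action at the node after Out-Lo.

Row for Out/Lo/M/S (columns Hq, Ht, Tq, Tt): (6,3) (0,9) (6,3) (0,9).
Under Out/Lo/M/S, Firm A's choice at the node after Out-Hi-H can never be reached regardless of what Firm B does, so varying those choices leaves every outcome unchanged.
Holding the reachable choices fixed and varying the unreachable one freely already gives 2 equivalent strategies.
No other strategy reproduces this row, so those 2 are the full class: Out/Lo/L/S, Out/Lo/M/S.

2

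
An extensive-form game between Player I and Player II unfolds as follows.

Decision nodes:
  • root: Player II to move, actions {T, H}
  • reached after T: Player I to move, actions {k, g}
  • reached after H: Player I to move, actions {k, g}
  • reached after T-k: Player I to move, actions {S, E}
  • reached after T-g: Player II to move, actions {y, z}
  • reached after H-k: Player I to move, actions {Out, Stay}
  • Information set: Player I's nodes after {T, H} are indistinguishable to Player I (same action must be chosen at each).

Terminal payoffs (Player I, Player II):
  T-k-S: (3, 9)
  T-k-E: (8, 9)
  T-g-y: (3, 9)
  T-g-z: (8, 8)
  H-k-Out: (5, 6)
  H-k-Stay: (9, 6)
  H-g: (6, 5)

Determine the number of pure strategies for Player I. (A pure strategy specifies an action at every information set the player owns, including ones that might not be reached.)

Player I owns the information set {T, H} with actions {k, g} — two choices.
Player I owns the node after T-k with actions {S, E} — two choices.
Player I owns the node after H-k with actions {Out, Stay} — two choices.
A pure strategy fixes one action at each information set independently, so the count is the product 2 × 2 × 2 = 8.

8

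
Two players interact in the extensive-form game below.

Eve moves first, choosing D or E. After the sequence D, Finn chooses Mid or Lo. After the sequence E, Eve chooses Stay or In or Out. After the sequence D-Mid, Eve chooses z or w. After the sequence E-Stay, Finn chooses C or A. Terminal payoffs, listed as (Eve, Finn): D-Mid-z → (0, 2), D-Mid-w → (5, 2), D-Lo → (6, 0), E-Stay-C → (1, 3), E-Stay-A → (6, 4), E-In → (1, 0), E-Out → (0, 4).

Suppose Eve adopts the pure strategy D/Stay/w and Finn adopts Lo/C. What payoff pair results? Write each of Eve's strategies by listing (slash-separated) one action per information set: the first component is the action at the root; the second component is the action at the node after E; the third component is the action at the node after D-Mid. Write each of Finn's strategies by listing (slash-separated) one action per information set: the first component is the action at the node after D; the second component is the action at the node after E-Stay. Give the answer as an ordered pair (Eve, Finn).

(6, 0)

Trace the play path from the root:
  Eve plays D
  Finn plays Lo at [D]
→ terminal payoff (6, 0).
(Eve's choice at the node after E is never reached on this path, so it doesn't affect the outcome.)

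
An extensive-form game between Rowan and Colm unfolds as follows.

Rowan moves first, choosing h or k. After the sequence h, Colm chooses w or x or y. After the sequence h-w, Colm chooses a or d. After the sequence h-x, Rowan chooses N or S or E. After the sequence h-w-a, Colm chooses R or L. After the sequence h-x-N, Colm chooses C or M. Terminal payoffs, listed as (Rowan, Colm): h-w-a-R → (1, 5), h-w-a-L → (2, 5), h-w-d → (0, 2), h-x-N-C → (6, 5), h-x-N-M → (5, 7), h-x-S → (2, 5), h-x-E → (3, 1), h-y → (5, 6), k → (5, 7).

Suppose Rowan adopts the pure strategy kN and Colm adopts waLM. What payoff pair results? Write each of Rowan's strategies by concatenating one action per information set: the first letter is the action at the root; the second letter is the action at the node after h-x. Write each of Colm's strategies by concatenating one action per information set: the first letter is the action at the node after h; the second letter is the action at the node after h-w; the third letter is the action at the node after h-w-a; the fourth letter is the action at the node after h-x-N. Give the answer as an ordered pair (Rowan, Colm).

Trace the play path from the root:
  Rowan plays k
→ terminal payoff (5, 7).
(Rowan's choice at the node after h-x is never reached on this path, so it doesn't affect the outcome.)

(5, 7)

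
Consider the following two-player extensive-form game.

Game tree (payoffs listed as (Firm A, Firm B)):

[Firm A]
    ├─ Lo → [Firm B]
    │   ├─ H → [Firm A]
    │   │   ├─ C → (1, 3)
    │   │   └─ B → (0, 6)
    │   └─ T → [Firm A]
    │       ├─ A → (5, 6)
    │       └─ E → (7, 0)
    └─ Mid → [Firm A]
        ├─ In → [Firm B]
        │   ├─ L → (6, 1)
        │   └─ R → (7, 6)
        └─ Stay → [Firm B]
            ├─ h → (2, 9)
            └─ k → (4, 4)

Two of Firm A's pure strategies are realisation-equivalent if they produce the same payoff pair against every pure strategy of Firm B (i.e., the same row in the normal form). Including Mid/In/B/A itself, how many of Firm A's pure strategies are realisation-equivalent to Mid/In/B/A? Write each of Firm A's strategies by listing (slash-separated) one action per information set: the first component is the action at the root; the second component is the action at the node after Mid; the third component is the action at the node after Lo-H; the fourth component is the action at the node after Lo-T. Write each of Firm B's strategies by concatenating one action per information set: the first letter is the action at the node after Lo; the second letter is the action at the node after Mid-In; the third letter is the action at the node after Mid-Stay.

4

Row for Mid/In/B/A (columns HLh, HLk, HRh, HRk, TLh, TLk, TRh, TRk): (6,1) (6,1) (7,6) (7,6) (6,1) (6,1) (7,6) (7,6).
Under Mid/In/B/A, Firm A's choice at the node after Lo-H and at the node after Lo-T can never be reached regardless of what Firm B does, so varying those choices leaves every outcome unchanged.
Holding the reachable choices fixed and varying the unreachable ones freely already gives 2 × 2 = 4 equivalent strategies.
No other strategy reproduces this row, so those 4 are the full class: Mid/In/C/A, Mid/In/C/E, Mid/In/B/A, Mid/In/B/E.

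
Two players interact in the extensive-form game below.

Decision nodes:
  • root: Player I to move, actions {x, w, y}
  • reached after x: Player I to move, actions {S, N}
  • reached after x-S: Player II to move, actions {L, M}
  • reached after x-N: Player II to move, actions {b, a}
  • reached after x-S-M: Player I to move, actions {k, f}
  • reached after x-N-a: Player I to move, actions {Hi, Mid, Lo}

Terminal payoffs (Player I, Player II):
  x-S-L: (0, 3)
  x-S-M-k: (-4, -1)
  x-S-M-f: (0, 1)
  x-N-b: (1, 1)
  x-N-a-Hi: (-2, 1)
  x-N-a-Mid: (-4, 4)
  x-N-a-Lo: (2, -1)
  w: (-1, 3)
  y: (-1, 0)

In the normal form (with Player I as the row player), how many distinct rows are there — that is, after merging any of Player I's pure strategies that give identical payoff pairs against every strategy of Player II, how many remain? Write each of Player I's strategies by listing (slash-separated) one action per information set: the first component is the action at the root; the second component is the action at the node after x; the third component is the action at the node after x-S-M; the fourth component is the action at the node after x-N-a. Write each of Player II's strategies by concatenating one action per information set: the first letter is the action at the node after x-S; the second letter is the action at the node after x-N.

Player I has 36 pure strategies: x/S/k/Hi, x/S/k/Mid, x/S/k/Lo, x/S/f/Hi, x/S/f/Mid, x/S/f/Lo, x/N/k/Hi, x/N/k/Mid, x/N/k/Lo, x/N/f/Hi, x/N/f/Mid, x/N/f/Lo, w/S/k/Hi, w/S/k/Mid, w/S/k/Lo, w/S/f/Hi, w/S/f/Mid, w/S/f/Lo, w/N/k/Hi, w/N/k/Mid, w/N/k/Lo, w/N/f/Hi, w/N/f/Mid, w/N/f/Lo, y/S/k/Hi, y/S/k/Mid, y/S/k/Lo, y/S/f/Hi, y/S/f/Mid, y/S/f/Lo, y/N/k/Hi, y/N/k/Mid, y/N/k/Lo, y/N/f/Hi, y/N/f/Mid, y/N/f/Lo. Columns: Lb, La, Mb, Ma.
{x/S/k/Hi, x/S/k/Mid, x/S/k/Lo} → row (0,3) (0,3) (-4,-1) (-4,-1)
{x/S/f/Hi, x/S/f/Mid, x/S/f/Lo} → row (0,3) (0,3) (0,1) (0,1)
{x/N/k/Hi, x/N/f/Hi} → row (1,1) (-2,1) (1,1) (-2,1)
{x/N/k/Mid, x/N/f/Mid} → row (1,1) (-4,4) (1,1) (-4,4)
{x/N/k/Lo, x/N/f/Lo} → row (1,1) (2,-1) (1,1) (2,-1)
{w/S/k/Hi, w/S/k/Mid, w/S/k/Lo, w/S/f/Hi, w/S/f/Mid, w/S/f/Lo, w/N/k/Hi, w/N/k/Mid, w/N/k/Lo, w/N/f/Hi, w/N/f/Mid, w/N/f/Lo} → row (-1,3) (-1,3) (-1,3) (-1,3)
{y/S/k/Hi, y/S/k/Mid, y/S/k/Lo, y/S/f/Hi, y/S/f/Mid, y/S/f/Lo, y/N/k/Hi, y/N/k/Mid, y/N/k/Lo, y/N/f/Hi, y/N/f/Mid, y/N/f/Lo} → row (-1,0) (-1,0) (-1,0) (-1,0)
That's 7 distinct rows out of 36 strategies.

7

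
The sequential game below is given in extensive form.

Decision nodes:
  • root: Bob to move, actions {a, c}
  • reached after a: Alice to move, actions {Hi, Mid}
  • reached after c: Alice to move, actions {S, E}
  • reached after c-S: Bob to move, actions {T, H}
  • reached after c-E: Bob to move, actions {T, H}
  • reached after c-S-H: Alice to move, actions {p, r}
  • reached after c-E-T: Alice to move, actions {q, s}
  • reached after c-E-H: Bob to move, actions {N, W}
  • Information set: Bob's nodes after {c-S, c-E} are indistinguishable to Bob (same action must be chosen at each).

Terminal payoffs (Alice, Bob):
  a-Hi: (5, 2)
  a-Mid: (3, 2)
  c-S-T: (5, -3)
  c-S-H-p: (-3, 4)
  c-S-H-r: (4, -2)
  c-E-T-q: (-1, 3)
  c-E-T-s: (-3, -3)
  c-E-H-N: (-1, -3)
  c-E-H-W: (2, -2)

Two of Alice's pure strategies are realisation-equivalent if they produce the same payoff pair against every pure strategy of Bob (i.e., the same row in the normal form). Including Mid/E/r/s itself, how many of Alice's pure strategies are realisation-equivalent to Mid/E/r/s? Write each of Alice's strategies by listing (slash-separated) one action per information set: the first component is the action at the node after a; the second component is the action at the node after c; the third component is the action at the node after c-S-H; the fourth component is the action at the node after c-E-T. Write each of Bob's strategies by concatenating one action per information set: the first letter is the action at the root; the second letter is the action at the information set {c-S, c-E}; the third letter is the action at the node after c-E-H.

2

Row for Mid/E/r/s (columns aTN, aTW, aHN, aHW, cTN, cTW, cHN, cHW): (3,2) (3,2) (3,2) (3,2) (-3,-3) (-3,-3) (-1,-3) (2,-2).
Under Mid/E/r/s, Alice's choice at the node after c-S-H can never be reached regardless of what Bob does, so varying those choices leaves every outcome unchanged.
Holding the reachable choices fixed and varying the unreachable one freely already gives 2 equivalent strategies.
No other strategy reproduces this row, so those 2 are the full class: Mid/E/p/s, Mid/E/r/s.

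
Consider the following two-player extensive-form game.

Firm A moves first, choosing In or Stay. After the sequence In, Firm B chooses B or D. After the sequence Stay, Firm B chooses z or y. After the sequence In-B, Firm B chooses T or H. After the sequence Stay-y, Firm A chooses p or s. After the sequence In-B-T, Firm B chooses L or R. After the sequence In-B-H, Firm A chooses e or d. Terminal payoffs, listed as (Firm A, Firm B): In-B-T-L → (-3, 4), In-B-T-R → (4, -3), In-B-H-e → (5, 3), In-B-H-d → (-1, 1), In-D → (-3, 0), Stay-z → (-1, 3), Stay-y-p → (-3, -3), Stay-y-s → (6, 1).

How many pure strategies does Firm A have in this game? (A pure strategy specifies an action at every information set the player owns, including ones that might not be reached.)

Firm A owns the root with actions {In, Stay} — two choices.
Firm A owns the node after Stay-y with actions {p, s} — two choices.
Firm A owns the node after In-B-H with actions {e, d} — two choices.
A pure strategy fixes one action at each information set independently, so the count is the product 2 × 2 × 2 = 8.

8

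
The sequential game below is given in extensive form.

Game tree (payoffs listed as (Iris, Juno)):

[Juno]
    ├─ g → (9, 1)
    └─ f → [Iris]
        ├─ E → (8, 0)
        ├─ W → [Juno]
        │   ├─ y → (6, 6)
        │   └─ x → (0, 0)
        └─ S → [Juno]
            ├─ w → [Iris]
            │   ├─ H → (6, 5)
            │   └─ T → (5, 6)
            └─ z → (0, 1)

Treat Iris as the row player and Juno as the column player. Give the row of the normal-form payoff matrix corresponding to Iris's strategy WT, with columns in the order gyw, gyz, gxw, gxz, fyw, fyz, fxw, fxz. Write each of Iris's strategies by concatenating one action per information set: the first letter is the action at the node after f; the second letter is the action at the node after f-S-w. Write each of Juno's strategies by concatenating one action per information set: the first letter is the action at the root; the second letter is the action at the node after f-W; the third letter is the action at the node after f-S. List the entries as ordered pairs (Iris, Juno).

vs gyw: Juno plays g → (9, 1)
vs gyz: Juno plays g → (9, 1)
vs gxw: Juno plays g → (9, 1)
vs gxz: Juno plays g → (9, 1)
vs fyw: Juno plays f → Iris plays W at [f] → Juno plays y at [f-W] → (6, 6)
vs fyz: Juno plays f → Iris plays W at [f] → Juno plays y at [f-W] → (6, 6)
vs fxw: Juno plays f → Iris plays W at [f] → Juno plays x at [f-W] → (0, 0)
vs fxz: Juno plays f → Iris plays W at [f] → Juno plays x at [f-W] → (0, 0)

(9,1) (9,1) (9,1) (9,1) (6,6) (6,6) (0,0) (0,0)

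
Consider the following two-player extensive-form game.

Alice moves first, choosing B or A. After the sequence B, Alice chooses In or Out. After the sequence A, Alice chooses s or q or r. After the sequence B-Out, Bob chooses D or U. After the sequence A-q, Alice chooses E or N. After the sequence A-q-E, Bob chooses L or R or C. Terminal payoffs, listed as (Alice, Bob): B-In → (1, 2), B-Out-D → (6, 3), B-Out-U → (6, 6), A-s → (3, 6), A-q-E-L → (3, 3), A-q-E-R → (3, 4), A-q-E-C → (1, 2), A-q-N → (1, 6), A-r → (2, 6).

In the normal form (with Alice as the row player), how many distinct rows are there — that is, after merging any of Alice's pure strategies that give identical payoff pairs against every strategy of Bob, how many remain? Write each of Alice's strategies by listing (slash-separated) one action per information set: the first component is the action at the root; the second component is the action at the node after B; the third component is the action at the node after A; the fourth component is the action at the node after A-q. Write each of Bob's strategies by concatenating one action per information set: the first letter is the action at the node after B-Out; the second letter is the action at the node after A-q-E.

6

Alice has 24 pure strategies: B/In/s/E, B/In/s/N, B/In/q/E, B/In/q/N, B/In/r/E, B/In/r/N, B/Out/s/E, B/Out/s/N, B/Out/q/E, B/Out/q/N, B/Out/r/E, B/Out/r/N, A/In/s/E, A/In/s/N, A/In/q/E, A/In/q/N, A/In/r/E, A/In/r/N, A/Out/s/E, A/Out/s/N, A/Out/q/E, A/Out/q/N, A/Out/r/E, A/Out/r/N. Columns: DL, DR, DC, UL, UR, UC.
{B/In/s/E, B/In/s/N, B/In/q/E, B/In/q/N, B/In/r/E, B/In/r/N} → row (1,2) (1,2) (1,2) (1,2) (1,2) (1,2)
{B/Out/s/E, B/Out/s/N, B/Out/q/E, B/Out/q/N, B/Out/r/E, B/Out/r/N} → row (6,3) (6,3) (6,3) (6,6) (6,6) (6,6)
{A/In/s/E, A/In/s/N, A/Out/s/E, A/Out/s/N} → row (3,6) (3,6) (3,6) (3,6) (3,6) (3,6)
{A/In/q/E, A/Out/q/E} → row (3,3) (3,4) (1,2) (3,3) (3,4) (1,2)
{A/In/q/N, A/Out/q/N} → row (1,6) (1,6) (1,6) (1,6) (1,6) (1,6)
{A/In/r/E, A/In/r/N, A/Out/r/E, A/Out/r/N} → row (2,6) (2,6) (2,6) (2,6) (2,6) (2,6)
That's 6 distinct rows out of 24 strategies.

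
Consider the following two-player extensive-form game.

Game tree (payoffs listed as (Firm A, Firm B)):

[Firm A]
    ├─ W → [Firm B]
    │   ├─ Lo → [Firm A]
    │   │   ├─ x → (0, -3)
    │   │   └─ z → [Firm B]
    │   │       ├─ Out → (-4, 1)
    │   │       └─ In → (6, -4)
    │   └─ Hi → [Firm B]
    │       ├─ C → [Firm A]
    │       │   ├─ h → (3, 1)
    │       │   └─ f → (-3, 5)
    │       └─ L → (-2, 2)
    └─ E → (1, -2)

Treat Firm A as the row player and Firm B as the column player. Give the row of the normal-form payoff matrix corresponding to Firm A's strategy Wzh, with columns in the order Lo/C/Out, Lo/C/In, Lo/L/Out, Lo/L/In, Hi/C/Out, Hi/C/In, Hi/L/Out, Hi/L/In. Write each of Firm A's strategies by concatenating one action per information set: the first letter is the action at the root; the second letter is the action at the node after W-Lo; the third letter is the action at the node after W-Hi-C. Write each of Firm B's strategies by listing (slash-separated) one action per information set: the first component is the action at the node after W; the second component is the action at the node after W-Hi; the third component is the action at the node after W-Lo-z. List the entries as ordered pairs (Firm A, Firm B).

vs Lo/C/Out: Firm A plays W → Firm B plays Lo at [W] → Firm A plays z at [W-Lo] → Firm B plays Out at [W-Lo-z] → (-4, 1)
vs Lo/C/In: Firm A plays W → Firm B plays Lo at [W] → Firm A plays z at [W-Lo] → Firm B plays In at [W-Lo-z] → (6, -4)
vs Lo/L/Out: Firm A plays W → Firm B plays Lo at [W] → Firm A plays z at [W-Lo] → Firm B plays Out at [W-Lo-z] → (-4, 1)
vs Lo/L/In: Firm A plays W → Firm B plays Lo at [W] → Firm A plays z at [W-Lo] → Firm B plays In at [W-Lo-z] → (6, -4)
vs Hi/C/Out: Firm A plays W → Firm B plays Hi at [W] → Firm B plays C at [W-Hi] → Firm A plays h at [W-Hi-C] → (3, 1)
vs Hi/C/In: Firm A plays W → Firm B plays Hi at [W] → Firm B plays C at [W-Hi] → Firm A plays h at [W-Hi-C] → (3, 1)
vs Hi/L/Out: Firm A plays W → Firm B plays Hi at [W] → Firm B plays L at [W-Hi] → (-2, 2)
vs Hi/L/In: Firm A plays W → Firm B plays Hi at [W] → Firm B plays L at [W-Hi] → (-2, 2)

(-4,1) (6,-4) (-4,1) (6,-4) (3,1) (3,1) (-2,2) (-2,2)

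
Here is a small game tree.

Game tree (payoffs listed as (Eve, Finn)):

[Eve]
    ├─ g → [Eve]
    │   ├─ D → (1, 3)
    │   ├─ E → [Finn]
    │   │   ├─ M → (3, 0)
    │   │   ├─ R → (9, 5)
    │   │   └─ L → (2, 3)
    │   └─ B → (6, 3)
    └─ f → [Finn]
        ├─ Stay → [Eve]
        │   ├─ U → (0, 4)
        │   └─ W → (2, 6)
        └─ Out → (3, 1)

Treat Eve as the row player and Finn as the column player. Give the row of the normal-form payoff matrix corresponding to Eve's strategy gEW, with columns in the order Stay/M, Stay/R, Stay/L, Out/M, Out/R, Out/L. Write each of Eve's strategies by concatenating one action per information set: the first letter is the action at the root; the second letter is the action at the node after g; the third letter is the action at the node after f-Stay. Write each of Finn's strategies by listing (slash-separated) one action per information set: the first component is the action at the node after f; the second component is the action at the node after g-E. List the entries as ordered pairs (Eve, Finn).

vs Stay/M: Eve plays g → Eve plays E at [g] → Finn plays M at [g-E] → (3, 0)
vs Stay/R: Eve plays g → Eve plays E at [g] → Finn plays R at [g-E] → (9, 5)
vs Stay/L: Eve plays g → Eve plays E at [g] → Finn plays L at [g-E] → (2, 3)
vs Out/M: Eve plays g → Eve plays E at [g] → Finn plays M at [g-E] → (3, 0)
vs Out/R: Eve plays g → Eve plays E at [g] → Finn plays R at [g-E] → (9, 5)
vs Out/L: Eve plays g → Eve plays E at [g] → Finn plays L at [g-E] → (2, 3)

(3,0) (9,5) (2,3) (3,0) (9,5) (2,3)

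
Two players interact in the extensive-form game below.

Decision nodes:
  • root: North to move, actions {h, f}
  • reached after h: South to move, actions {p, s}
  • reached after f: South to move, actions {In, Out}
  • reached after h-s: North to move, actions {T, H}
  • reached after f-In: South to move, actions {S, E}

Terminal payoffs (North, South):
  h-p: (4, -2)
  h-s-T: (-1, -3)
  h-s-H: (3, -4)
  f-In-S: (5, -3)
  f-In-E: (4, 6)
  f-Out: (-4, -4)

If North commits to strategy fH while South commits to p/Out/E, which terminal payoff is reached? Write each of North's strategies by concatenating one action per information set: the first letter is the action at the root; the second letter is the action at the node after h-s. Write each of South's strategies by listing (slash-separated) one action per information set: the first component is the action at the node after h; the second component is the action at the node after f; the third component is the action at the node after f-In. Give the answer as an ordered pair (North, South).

Trace the play path from the root:
  North plays f
  South plays Out at [f]
→ terminal payoff (-4, -4).
(North's choice at the node after h-s is never reached on this path, so it doesn't affect the outcome.)

(-4, -4)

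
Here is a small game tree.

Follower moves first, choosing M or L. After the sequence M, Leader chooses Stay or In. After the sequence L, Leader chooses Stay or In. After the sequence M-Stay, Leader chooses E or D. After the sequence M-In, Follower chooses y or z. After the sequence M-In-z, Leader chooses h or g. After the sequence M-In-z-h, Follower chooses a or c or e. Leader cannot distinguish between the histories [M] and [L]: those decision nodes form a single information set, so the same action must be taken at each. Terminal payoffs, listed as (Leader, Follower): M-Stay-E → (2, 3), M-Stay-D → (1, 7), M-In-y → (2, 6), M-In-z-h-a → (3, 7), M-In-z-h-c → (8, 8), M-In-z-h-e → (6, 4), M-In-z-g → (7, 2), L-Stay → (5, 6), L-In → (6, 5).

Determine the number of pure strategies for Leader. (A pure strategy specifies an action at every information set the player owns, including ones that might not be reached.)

8

Leader owns the information set {M, L} with actions {Stay, In} — two choices.
Leader owns the node after M-Stay with actions {E, D} — two choices.
Leader owns the node after M-In-z with actions {h, g} — two choices.
A pure strategy fixes one action at each information set independently, so the count is the product 2 × 2 × 2 = 8.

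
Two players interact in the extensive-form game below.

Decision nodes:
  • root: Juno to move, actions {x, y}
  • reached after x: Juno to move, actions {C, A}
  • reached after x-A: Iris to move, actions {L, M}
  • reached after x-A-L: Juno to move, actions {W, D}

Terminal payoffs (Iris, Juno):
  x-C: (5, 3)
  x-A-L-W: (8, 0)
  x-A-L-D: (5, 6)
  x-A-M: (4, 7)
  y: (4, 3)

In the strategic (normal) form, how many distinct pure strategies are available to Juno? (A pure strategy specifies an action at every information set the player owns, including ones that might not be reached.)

Juno owns the root with actions {x, y} — two choices.
Juno owns the node after x with actions {C, A} — two choices.
Juno owns the node after x-A-L with actions {W, D} — two choices.
A pure strategy fixes one action at each information set independently, so the count is the product 2 × 2 × 2 = 8.
(For reference, Iris has 2 pure strategies, giving a 8×2 normal-form matrix.)

8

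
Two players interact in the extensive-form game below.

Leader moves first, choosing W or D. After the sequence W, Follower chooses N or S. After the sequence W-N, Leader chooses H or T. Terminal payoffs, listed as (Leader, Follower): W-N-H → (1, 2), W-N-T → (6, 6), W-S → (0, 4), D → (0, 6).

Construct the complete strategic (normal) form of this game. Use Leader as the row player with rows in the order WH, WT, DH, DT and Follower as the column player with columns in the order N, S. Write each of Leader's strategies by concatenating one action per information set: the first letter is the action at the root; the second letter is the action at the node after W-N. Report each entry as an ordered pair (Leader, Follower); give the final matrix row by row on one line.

WH: (1,2) (0,4) | WT: (6,6) (0,4) | DH: (0,6) (0,6) | DT: (0,6) (0,6)

            N        S
  WH    (1,2)    (0,4)
  WT    (6,6)    (0,4)
  DH    (0,6)    (0,6)
  DT    (0,6)    (0,6)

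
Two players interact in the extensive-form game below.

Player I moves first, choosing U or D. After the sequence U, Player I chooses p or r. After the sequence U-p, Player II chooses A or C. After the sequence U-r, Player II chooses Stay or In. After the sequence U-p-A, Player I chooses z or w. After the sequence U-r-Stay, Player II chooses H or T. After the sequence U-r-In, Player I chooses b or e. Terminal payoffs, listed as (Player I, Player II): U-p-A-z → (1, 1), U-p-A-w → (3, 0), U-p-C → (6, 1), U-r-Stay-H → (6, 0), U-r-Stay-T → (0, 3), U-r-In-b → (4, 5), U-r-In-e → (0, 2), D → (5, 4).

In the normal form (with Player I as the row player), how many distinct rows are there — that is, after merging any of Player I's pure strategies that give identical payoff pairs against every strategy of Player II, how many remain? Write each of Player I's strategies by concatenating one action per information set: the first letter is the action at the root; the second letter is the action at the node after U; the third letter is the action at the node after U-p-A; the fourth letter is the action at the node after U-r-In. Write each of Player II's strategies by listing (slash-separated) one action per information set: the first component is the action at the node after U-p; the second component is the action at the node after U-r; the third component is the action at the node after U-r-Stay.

Player I has 16 pure strategies: Upzb, Upze, Upwb, Upwe, Urzb, Urze, Urwb, Urwe, Dpzb, Dpze, Dpwb, Dpwe, Drzb, Drze, Drwb, Drwe. Columns: A/Stay/H, A/Stay/T, A/In/H, A/In/T, C/Stay/H, C/Stay/T, C/In/H, C/In/T.
{Upzb, Upze} → row (1,1) (1,1) (1,1) (1,1) (6,1) (6,1) (6,1) (6,1)
{Upwb, Upwe} → row (3,0) (3,0) (3,0) (3,0) (6,1) (6,1) (6,1) (6,1)
{Urzb, Urwb} → row (6,0) (0,3) (4,5) (4,5) (6,0) (0,3) (4,5) (4,5)
{Urze, Urwe} → row (6,0) (0,3) (0,2) (0,2) (6,0) (0,3) (0,2) (0,2)
{Dpzb, Dpze, Dpwb, Dpwe, Drzb, Drze, Drwb, Drwe} → row (5,4) (5,4) (5,4) (5,4) (5,4) (5,4) (5,4) (5,4)
That's 5 distinct rows out of 16 strategies.

5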